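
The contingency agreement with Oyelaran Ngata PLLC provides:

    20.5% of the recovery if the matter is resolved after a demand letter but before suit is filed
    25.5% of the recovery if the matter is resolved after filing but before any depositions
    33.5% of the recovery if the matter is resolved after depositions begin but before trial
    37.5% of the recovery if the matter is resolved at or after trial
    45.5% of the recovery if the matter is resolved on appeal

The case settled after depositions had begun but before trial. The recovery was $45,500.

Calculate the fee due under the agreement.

The matter settled after depositions had begun but before trial, so the 33.5% rate applies.
$45,500 × 33.5% = $15,242.50

$15,242.50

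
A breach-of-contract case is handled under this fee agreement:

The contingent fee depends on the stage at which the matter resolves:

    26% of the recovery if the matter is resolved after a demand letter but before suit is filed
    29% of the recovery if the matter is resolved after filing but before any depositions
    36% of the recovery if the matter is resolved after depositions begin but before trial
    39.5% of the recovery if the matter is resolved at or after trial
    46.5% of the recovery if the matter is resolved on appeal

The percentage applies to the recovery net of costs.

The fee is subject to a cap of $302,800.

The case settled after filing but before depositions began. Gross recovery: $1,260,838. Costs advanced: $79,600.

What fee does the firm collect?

Fee base (net of costs): $1,260,838 − $79,600 = $1,181,238
The matter settled after filing but before depositions began, so the 29% rate applies.
$1,181,238 × 29% = $342,559.02
$342,559.02 exceeds the $302,800 cap, so the fee is capped at $302,800.00.

$302,800.00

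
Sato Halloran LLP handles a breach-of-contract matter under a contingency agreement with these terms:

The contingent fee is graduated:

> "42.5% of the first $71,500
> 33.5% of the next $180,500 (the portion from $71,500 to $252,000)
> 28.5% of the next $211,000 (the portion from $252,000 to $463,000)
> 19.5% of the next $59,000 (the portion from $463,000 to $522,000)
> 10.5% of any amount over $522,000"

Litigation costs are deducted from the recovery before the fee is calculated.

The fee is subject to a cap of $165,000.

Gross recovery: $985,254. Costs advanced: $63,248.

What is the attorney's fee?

$165,000.00

Fee base (net of costs): $985,254 − $63,248 = $922,006
First $71,500 at 42.5% = $30,387.50
Next $180,500 at 33.5% = $60,467.50
Next $211,000 at 28.5% = $60,135.00
Next $59,000 at 19.5% = $11,505.00
Remaining $400,006 at 10.5% = $42,000.63
Fee: $30,387.50 + $60,467.50 + $60,135.00 + $11,505.00 + $42,000.63 = $204,495.63
$204,495.63 exceeds the $165,000 cap, so the fee is capped at $165,000.00.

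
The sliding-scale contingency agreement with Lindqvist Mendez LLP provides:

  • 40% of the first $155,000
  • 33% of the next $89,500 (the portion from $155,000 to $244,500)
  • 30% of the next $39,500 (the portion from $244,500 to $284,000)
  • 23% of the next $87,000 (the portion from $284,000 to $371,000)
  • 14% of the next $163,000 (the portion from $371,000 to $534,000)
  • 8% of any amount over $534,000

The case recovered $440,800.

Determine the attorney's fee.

$133,167.00

First $155,000 at 40% = $62,000.00
Next $89,500 at 33% = $29,535.00
Next $39,500 at 30% = $11,850.00
Next $87,000 at 23% = $20,010.00
Remaining $69,800 at 14% = $9,772.00
Fee: $62,000.00 + $29,535.00 + $11,850.00 + $20,010.00 + $9,772.00 = $133,167.00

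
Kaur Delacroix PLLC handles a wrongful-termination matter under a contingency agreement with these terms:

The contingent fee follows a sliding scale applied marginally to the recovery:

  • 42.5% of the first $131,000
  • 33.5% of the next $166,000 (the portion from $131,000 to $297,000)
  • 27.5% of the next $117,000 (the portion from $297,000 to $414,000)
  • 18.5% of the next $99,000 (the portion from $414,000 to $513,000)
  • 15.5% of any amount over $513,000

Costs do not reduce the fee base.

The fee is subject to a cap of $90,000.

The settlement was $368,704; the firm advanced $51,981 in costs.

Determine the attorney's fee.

Fee base is the gross recovery, $368,704; costs are reimbursed separately.
First $131,000 at 42.5% = $55,675.00
Next $166,000 at 33.5% = $55,610.00
Remaining $71,704 at 27.5% = $19,718.60
Fee: $55,675.00 + $55,610.00 + $19,718.60 = $131,003.60
$131,003.60 exceeds the $90,000 cap, so the fee is capped at $90,000.00.

$90,000.00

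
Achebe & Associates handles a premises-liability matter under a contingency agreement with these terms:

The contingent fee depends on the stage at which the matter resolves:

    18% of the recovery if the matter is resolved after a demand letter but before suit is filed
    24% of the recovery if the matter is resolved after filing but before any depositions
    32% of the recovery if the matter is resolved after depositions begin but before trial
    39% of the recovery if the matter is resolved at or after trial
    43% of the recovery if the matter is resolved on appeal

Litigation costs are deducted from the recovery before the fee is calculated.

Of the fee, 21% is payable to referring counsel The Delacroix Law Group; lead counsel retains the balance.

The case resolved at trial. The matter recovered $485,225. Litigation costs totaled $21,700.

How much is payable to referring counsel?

$37,962.70

Fee base (net of costs): $485,225 − $21,700 = $463,525
The matter resolved at trial, so the 39% rate applies.
$463,525 × 39% = $180,774.75
Referral share: 21% of $180,774.75 = $37,962.70; lead counsel retains $180,774.75 − $37,962.70 = $142,812.05.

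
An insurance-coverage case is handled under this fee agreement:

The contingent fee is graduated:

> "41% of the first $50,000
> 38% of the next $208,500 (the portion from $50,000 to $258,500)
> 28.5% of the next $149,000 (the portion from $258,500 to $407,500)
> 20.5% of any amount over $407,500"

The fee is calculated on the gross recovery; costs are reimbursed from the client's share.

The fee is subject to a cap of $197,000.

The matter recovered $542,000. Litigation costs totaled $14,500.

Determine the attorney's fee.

Fee base is the gross recovery, $542,000; costs are reimbursed separately.
First $50,000 at 41% = $20,500.00
Next $208,500 at 38% = $79,230.00
Next $149,000 at 28.5% = $42,465.00
Remaining $134,500 at 20.5% = $27,572.50
Fee: $20,500.00 + $79,230.00 + $42,465.00 + $27,572.50 = $169,767.50
$169,767.50 is under the $197,000 cap.

$169,767.50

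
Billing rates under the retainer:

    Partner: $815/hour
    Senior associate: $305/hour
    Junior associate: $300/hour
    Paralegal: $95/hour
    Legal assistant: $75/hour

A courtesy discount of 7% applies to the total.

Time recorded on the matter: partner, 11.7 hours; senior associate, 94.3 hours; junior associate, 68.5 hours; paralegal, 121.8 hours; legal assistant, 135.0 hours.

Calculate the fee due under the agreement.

$74,904.99

Partner: 11.7 × $815 = $9,535.50
Senior associate: 94.3 × $305 = $28,761.50
Junior associate: 68.5 × $300 = $20,550.00
Paralegal: 121.8 × $95 = $11,571.00
Legal assistant: 135.0 × $75 = $10,125.00
Subtotal: $80,543.00
Less 7% discount: −$5,638.01
Total: $80,543.00 − $5,638.01 = $74,904.99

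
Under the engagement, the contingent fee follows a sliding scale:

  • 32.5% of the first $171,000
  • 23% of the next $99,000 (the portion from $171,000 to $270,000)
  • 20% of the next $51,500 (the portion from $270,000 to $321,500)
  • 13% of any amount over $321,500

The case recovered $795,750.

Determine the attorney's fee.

First $171,000 at 32.5% = $55,575.00
Next $99,000 at 23% = $22,770.00
Next $51,500 at 20% = $10,300.00
Remaining $474,250 at 13% = $61,652.50
Fee: $55,575.00 + $22,770.00 + $10,300.00 + $61,652.50 = $150,297.50

$150,297.50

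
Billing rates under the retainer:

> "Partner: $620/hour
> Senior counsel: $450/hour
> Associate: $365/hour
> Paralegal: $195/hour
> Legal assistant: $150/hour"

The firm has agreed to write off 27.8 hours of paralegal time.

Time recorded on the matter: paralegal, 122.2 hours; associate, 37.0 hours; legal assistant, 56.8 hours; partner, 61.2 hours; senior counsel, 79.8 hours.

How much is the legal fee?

Partner: 61.2 × $620 = $37,944.00
Senior counsel: 79.8 × $450 = $35,910.00
Associate: 37.0 × $365 = $13,505.00
Paralegal: 122.2 × $195 = $23,829.00
Legal assistant: 56.8 × $150 = $8,520.00
Subtotal: $119,708.00
Write-off: 27.8 × $195 = $5,421.00
Total: $119,708.00 − $5,421.00 = $114,287.00

$114,287.00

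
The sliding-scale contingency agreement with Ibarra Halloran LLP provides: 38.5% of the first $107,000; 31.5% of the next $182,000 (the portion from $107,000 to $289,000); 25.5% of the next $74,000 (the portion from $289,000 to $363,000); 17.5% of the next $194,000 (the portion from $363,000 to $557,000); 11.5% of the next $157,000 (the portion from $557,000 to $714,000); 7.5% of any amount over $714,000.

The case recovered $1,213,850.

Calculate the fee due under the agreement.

$206,888.75

First $107,000 at 38.5% = $41,195.00
Next $182,000 at 31.5% = $57,330.00
Next $74,000 at 25.5% = $18,870.00
Next $194,000 at 17.5% = $33,950.00
Next $157,000 at 11.5% = $18,055.00
Remaining $499,850 at 7.5% = $37,488.75
Fee: $41,195.00 + $57,330.00 + $18,870.00 + $33,950.00 + $18,055.00 + $37,488.75 = $206,888.75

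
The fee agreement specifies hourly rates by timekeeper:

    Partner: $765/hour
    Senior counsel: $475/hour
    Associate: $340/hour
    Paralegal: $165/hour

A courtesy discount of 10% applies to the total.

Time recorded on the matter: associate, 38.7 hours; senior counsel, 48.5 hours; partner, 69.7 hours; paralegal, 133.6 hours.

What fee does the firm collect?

Partner: 69.7 × $765 = $53,320.50
Senior counsel: 48.5 × $475 = $23,037.50
Associate: 38.7 × $340 = $13,158.00
Paralegal: 133.6 × $165 = $22,044.00
Subtotal: $111,560.00
Less 10% discount: −$11,156.00
Total: $111,560.00 − $11,156.00 = $100,404.00

$100,404.00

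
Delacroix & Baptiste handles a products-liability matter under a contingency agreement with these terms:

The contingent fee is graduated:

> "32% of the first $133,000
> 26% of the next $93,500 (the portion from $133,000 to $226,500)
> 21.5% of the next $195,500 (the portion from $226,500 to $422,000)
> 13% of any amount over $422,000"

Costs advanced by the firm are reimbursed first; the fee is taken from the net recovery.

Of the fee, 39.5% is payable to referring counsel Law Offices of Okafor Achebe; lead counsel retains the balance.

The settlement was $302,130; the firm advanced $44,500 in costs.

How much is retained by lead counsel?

$44,505.58

Fee base (net of costs): $302,130 − $44,500 = $257,630
First $133,000 at 32% = $42,560.00
Next $93,500 at 26% = $24,310.00
Remaining $31,130 at 21.5% = $6,692.95
Fee: $42,560.00 + $24,310.00 + $6,692.95 = $73,562.95
Referral share: 39.5% of $73,562.95 = $29,057.37; lead counsel retains $73,562.95 − $29,057.37 = $44,505.58.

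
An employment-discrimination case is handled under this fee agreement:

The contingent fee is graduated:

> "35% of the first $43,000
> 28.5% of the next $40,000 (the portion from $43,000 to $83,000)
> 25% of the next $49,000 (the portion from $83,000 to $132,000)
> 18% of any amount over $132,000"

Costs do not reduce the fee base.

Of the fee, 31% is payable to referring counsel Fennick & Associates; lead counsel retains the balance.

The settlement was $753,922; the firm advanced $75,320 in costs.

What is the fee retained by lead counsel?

Fee base is the gross recovery, $753,922; costs are reimbursed separately.
First $43,000 at 35% = $15,050.00
Next $40,000 at 28.5% = $11,400.00
Next $49,000 at 25% = $12,250.00
Remaining $621,922 at 18% = $111,945.96
Fee: $15,050.00 + $11,400.00 + $12,250.00 + $111,945.96 = $150,645.96
Referral share: 31% of $150,645.96 = $46,700.25; lead counsel retains $150,645.96 − $46,700.25 = $103,945.71.

$103,945.71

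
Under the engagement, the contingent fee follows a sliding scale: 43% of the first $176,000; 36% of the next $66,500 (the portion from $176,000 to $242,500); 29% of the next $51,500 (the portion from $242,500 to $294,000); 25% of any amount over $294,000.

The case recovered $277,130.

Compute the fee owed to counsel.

$109,662.70

First $176,000 at 43% = $75,680.00
Next $66,500 at 36% = $23,940.00
Remaining $34,630 at 29% = $10,042.70
Fee: $75,680.00 + $23,940.00 + $10,042.70 = $109,662.70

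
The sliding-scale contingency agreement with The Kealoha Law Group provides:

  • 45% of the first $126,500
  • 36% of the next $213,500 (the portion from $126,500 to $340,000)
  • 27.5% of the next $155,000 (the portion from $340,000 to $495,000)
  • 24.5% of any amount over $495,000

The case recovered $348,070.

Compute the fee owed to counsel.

$136,004.25

First $126,500 at 45% = $56,925.00
Next $213,500 at 36% = $76,860.00
Remaining $8,070 at 27.5% = $2,219.25
Fee: $56,925.00 + $76,860.00 + $2,219.25 = $136,004.25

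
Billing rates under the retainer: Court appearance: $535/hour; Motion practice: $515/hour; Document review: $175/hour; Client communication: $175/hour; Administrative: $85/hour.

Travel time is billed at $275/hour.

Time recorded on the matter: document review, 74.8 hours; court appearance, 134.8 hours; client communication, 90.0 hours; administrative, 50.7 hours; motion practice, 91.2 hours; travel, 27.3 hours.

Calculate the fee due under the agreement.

$159,743.00

Court appearance: 134.8 × $535 = $72,118.00
Motion practice: 91.2 × $515 = $46,968.00
Document review: 74.8 × $175 = $13,090.00
Client communication: 90.0 × $175 = $15,750.00
Administrative: 50.7 × $85 = $4,309.50
Subtotal: $72,118.00 + $46,968.00 + $13,090.00 + $15,750.00 + $4,309.50 = $152,235.50
Travel: 27.3 × $275 = $7,507.50
Total: $152,235.50 + $7,507.50 = $159,743.00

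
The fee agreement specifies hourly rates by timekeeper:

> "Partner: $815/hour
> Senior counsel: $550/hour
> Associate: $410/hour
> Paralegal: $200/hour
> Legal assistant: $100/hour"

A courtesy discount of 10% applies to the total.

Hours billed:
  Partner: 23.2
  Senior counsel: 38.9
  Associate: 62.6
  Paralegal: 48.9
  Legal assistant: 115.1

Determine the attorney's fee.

$78,533.10

Partner: 23.2 × $815 = $18,908.00
Senior counsel: 38.9 × $550 = $21,395.00
Associate: 62.6 × $410 = $25,666.00
Paralegal: 48.9 × $200 = $9,780.00
Legal assistant: 115.1 × $100 = $11,510.00
Subtotal: $87,259.00
Less 10% discount: −$8,725.90
Total: $87,259.00 − $8,725.90 = $78,533.10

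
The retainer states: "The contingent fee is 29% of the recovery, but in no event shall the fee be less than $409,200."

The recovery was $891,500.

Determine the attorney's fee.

$409,200.00

29% of $891,500 = $258,535.00
That is below the $409,200 minimum, so the minimum applies.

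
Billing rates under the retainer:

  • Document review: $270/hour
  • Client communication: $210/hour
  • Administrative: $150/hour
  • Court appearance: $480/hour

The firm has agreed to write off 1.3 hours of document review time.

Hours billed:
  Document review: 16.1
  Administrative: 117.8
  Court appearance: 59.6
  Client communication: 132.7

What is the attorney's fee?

$78,141.00

Document review: 16.1 × $270 = $4,347.00
Client communication: 132.7 × $210 = $27,867.00
Administrative: 117.8 × $150 = $17,670.00
Court appearance: 59.6 × $480 = $28,608.00
Subtotal: $78,492.00
Write-off: 1.3 × $270 = $351.00
Total: $78,492.00 − $351.00 = $78,141.00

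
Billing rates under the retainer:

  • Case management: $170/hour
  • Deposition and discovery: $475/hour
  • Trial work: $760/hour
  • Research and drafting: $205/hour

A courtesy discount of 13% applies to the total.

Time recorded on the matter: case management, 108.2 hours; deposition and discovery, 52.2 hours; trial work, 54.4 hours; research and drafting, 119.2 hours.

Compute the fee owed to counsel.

$94,803.03

Case management: 108.2 × $170 = $18,394.00
Deposition and discovery: 52.2 × $475 = $24,795.00
Trial work: 54.4 × $760 = $41,344.00
Research and drafting: 119.2 × $205 = $24,436.00
Subtotal: $108,969.00
Less 13% discount: −$14,165.97
Total: $108,969.00 − $14,165.97 = $94,803.03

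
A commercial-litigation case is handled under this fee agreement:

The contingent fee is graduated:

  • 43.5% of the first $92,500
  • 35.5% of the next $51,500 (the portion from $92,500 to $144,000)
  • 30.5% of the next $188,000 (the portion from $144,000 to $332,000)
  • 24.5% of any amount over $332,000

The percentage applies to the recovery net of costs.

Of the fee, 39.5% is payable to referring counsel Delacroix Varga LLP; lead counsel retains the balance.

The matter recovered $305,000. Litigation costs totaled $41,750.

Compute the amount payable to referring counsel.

$37,482.04

Fee base (net of costs): $305,000 − $41,750 = $263,250
First $92,500 at 43.5% = $40,237.50
Next $51,500 at 35.5% = $18,282.50
Remaining $119,250 at 30.5% = $36,371.25
Fee: $40,237.50 + $18,282.50 + $36,371.25 = $94,891.25
Referral share: 39.5% of $94,891.25 = $37,482.04; lead counsel retains $94,891.25 − $37,482.04 = $57,409.21.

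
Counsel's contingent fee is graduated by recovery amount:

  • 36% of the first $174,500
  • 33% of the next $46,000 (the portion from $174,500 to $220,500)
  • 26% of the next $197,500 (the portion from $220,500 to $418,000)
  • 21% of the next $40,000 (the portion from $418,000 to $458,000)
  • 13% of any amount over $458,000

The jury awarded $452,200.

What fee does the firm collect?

First $174,500 at 36% = $62,820.00
Next $46,000 at 33% = $15,180.00
Next $197,500 at 26% = $51,350.00
Remaining $34,200 at 21% = $7,182.00
Fee: $62,820.00 + $15,180.00 + $51,350.00 + $7,182.00 = $136,532.00

$136,532.00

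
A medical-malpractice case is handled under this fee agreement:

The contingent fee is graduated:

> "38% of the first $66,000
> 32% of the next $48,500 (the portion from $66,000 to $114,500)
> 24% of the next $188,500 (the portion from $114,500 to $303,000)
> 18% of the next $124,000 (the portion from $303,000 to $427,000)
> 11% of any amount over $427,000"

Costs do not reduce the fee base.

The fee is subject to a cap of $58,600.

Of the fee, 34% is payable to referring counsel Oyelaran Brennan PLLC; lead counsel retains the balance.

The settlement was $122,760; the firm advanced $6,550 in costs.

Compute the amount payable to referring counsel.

Fee base is the gross recovery, $122,760; costs are reimbursed separately.
First $66,000 at 38% = $25,080.00
Next $48,500 at 32% = $15,520.00
Remaining $8,260 at 24% = $1,982.40
Fee: $25,080.00 + $15,520.00 + $1,982.40 = $42,582.40
$42,582.40 is under the $58,600 cap.
Referral share: 34% of $42,582.40 = $14,478.02; lead counsel retains $42,582.40 − $14,478.02 = $28,104.38.

$14,478.02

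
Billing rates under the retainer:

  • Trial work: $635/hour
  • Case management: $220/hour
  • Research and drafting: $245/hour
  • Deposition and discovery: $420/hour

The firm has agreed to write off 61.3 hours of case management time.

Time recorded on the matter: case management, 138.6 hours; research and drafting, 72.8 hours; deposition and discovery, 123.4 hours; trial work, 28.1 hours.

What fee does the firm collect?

Trial work: 28.1 × $635 = $17,843.50
Case management: 138.6 × $220 = $30,492.00
Research and drafting: 72.8 × $245 = $17,836.00
Deposition and discovery: 123.4 × $420 = $51,828.00
Subtotal: $117,999.50
Write-off: 61.3 × $220 = $13,486.00
Total: $117,999.50 − $13,486.00 = $104,513.50

$104,513.50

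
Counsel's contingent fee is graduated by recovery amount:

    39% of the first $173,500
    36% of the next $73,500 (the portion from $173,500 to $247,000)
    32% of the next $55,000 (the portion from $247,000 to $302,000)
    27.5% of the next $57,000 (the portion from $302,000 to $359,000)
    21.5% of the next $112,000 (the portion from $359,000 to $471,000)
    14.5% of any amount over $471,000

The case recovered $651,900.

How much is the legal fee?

First $173,500 at 39% = $67,665.00
Next $73,500 at 36% = $26,460.00
Next $55,000 at 32% = $17,600.00
Next $57,000 at 27.5% = $15,675.00
Next $112,000 at 21.5% = $24,080.00
Remaining $180,900 at 14.5% = $26,230.50
Fee: $67,665.00 + $26,460.00 + $17,600.00 + $15,675.00 + $24,080.00 + $26,230.50 = $177,710.50

$177,710.50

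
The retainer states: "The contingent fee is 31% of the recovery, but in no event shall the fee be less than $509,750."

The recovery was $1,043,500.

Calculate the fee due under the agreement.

$509,750.00

31% of $1,043,500 = $323,485.00
That is below the $509,750 minimum, so the minimum applies.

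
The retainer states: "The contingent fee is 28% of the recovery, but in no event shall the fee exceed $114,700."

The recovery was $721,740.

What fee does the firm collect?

$114,700.00

28% of $721,740 = $202,087.20
That exceeds the $114,700 cap, so the fee is capped at $114,700.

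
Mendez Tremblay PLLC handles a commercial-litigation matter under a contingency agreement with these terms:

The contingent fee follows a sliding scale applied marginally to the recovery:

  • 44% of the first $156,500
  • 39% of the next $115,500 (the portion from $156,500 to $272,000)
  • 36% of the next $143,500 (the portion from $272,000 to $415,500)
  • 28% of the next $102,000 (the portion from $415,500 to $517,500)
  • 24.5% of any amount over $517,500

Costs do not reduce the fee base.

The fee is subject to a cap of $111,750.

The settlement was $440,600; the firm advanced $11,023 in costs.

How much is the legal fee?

Fee base is the gross recovery, $440,600; costs are reimbursed separately.
First $156,500 at 44% = $68,860.00
Next $115,500 at 39% = $45,045.00
Next $143,500 at 36% = $51,660.00
Remaining $25,100 at 28% = $7,028.00
Fee: $68,860.00 + $45,045.00 + $51,660.00 + $7,028.00 = $172,593.00
$172,593.00 exceeds the $111,750 cap, so the fee is capped at $111,750.00.

$111,750.00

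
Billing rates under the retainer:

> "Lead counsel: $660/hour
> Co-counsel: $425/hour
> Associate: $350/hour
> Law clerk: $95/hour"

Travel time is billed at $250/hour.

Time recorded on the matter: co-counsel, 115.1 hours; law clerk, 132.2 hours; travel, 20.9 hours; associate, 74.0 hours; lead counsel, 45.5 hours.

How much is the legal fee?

Lead counsel: 45.5 × $660 = $30,030.00
Co-counsel: 115.1 × $425 = $48,917.50
Associate: 74.0 × $350 = $25,900.00
Law clerk: 132.2 × $95 = $12,559.00
Subtotal: $30,030.00 + $48,917.50 + $25,900.00 + $12,559.00 = $117,406.50
Travel: 20.9 × $250 = $5,225.00
Total: $117,406.50 + $5,225.00 = $122,631.50

$122,631.50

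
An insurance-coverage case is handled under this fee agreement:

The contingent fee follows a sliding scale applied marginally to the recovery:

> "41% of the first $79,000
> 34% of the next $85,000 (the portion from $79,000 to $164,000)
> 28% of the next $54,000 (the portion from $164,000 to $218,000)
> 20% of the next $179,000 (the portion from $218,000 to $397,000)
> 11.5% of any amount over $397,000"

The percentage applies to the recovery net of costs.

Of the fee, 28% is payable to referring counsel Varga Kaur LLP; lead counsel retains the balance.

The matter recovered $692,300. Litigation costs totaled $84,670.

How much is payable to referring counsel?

Fee base (net of costs): $692,300 − $84,670 = $607,630
First $79,000 at 41% = $32,390.00
Next $85,000 at 34% = $28,900.00
Next $54,000 at 28% = $15,120.00
Next $179,000 at 20% = $35,800.00
Remaining $210,630 at 11.5% = $24,222.45
Fee: $32,390.00 + $28,900.00 + $15,120.00 + $35,800.00 + $24,222.45 = $136,432.45
Referral share: 28% of $136,432.45 = $38,201.09; lead counsel retains $136,432.45 − $38,201.09 = $98,231.36.

$38,201.09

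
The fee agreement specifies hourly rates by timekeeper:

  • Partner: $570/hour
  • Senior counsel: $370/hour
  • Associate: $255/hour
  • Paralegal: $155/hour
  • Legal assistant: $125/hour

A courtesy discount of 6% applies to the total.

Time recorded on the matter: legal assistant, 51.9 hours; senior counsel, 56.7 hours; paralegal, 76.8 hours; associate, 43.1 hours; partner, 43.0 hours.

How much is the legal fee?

$70,378.74

Partner: 43.0 × $570 = $24,510.00
Senior counsel: 56.7 × $370 = $20,979.00
Associate: 43.1 × $255 = $10,990.50
Paralegal: 76.8 × $155 = $11,904.00
Legal assistant: 51.9 × $125 = $6,487.50
Subtotal: $74,871.00
Less 6% discount: −$4,492.26
Total: $74,871.00 − $4,492.26 = $70,378.74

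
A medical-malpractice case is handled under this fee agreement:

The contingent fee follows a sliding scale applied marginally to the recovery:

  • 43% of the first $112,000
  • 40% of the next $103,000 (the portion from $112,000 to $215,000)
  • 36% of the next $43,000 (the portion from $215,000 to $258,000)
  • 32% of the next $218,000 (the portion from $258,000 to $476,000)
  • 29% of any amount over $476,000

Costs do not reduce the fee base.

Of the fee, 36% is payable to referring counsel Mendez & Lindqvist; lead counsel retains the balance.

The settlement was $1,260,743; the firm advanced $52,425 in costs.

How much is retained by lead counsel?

$257,392.30

Fee base is the gross recovery, $1,260,743; costs are reimbursed separately.
First $112,000 at 43% = $48,160.00
Next $103,000 at 40% = $41,200.00
Next $43,000 at 36% = $15,480.00
Next $218,000 at 32% = $69,760.00
Remaining $784,743 at 29% = $227,575.47
Fee: $48,160.00 + $41,200.00 + $15,480.00 + $69,760.00 + $227,575.47 = $402,175.47
Referral share: 36% of $402,175.47 = $144,783.17; lead counsel retains $402,175.47 − $144,783.17 = $257,392.30.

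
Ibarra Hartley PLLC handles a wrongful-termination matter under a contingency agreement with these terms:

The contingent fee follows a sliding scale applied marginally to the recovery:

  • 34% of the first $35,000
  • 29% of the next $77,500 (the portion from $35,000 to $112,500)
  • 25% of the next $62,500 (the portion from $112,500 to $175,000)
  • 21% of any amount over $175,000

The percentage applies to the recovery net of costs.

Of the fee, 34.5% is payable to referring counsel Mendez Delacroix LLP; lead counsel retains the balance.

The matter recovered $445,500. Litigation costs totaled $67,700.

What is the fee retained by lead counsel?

$60,645.14

Fee base (net of costs): $445,500 − $67,700 = $377,800
First $35,000 at 34% = $11,900.00
Next $77,500 at 29% = $22,475.00
Next $62,500 at 25% = $15,625.00
Remaining $202,800 at 21% = $42,588.00
Fee: $11,900.00 + $22,475.00 + $15,625.00 + $42,588.00 = $92,588.00
Referral share: 34.5% of $92,588.00 = $31,942.86; lead counsel retains $92,588.00 − $31,942.86 = $60,645.14.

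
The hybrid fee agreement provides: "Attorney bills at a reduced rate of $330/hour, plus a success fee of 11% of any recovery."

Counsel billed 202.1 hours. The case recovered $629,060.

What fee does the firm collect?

Hourly: 202.1 × $330 = $66,693.00
Success fee: 11% of $629,060 = $69,196.60
Total: $66,693.00 + $69,196.60 = $135,889.60

$135,889.60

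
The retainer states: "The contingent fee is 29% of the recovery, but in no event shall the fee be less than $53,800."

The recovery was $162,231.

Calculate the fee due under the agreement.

$53,800.00

29% of $162,231 = $47,046.99
That is below the $53,800 minimum, so the minimum applies.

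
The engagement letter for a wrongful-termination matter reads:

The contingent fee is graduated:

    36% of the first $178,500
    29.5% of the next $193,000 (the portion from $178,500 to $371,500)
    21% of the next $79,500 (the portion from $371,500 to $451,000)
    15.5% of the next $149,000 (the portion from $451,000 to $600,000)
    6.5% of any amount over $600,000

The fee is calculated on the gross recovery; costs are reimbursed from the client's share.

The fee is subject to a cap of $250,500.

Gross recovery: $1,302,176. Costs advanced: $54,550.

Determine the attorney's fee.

$206,626.44

Fee base is the gross recovery, $1,302,176; costs are reimbursed separately.
First $178,500 at 36% = $64,260.00
Next $193,000 at 29.5% = $56,935.00
Next $79,500 at 21% = $16,695.00
Next $149,000 at 15.5% = $23,095.00
Remaining $702,176 at 6.5% = $45,641.44
Fee: $64,260.00 + $56,935.00 + $16,695.00 + $23,095.00 + $45,641.44 = $206,626.44
$206,626.44 is under the $250,500 cap.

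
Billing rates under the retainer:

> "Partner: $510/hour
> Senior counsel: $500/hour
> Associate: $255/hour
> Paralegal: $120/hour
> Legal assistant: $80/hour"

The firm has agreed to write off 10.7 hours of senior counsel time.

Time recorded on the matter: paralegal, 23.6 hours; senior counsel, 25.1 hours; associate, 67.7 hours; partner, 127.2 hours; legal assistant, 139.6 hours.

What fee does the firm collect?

Partner: 127.2 × $510 = $64,872.00
Senior counsel: 25.1 × $500 = $12,550.00
Associate: 67.7 × $255 = $17,263.50
Paralegal: 23.6 × $120 = $2,832.00
Legal assistant: 139.6 × $80 = $11,168.00
Subtotal: $108,685.50
Write-off: 10.7 × $500 = $5,350.00
Total: $108,685.50 − $5,350.00 = $103,335.50

$103,335.50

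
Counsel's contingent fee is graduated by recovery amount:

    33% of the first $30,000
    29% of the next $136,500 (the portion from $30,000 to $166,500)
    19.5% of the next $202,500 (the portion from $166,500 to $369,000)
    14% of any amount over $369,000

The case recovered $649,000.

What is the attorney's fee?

$128,172.50

First $30,000 at 33% = $9,900.00
Next $136,500 at 29% = $39,585.00
Next $202,500 at 19.5% = $39,487.50
Remaining $280,000 at 14% = $39,200.00
Fee: $9,900.00 + $39,585.00 + $39,487.50 + $39,200.00 = $128,172.50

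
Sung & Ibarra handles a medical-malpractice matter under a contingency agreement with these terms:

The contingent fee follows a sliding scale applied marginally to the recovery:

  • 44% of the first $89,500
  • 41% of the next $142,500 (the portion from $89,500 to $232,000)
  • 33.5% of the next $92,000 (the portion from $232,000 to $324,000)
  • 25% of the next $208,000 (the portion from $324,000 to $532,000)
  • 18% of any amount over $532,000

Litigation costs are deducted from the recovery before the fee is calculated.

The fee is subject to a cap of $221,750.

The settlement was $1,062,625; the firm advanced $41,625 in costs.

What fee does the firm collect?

Fee base (net of costs): $1,062,625 − $41,625 = $1,021,000
First $89,500 at 44% = $39,380.00
Next $142,500 at 41% = $58,425.00
Next $92,000 at 33.5% = $30,820.00
Next $208,000 at 25% = $52,000.00
Remaining $489,000 at 18% = $88,020.00
Fee: $39,380.00 + $58,425.00 + $30,820.00 + $52,000.00 + $88,020.00 = $268,645.00
$268,645.00 exceeds the $221,750 cap, so the fee is capped at $221,750.00.

$221,750.00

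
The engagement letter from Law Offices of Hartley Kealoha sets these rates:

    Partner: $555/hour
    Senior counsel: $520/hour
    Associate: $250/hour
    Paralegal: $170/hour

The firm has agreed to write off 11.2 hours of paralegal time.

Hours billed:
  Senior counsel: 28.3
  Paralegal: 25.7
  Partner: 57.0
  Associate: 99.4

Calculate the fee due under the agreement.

$73,666.00

Partner: 57.0 × $555 = $31,635.00
Senior counsel: 28.3 × $520 = $14,716.00
Associate: 99.4 × $250 = $24,850.00
Paralegal: 25.7 × $170 = $4,369.00
Subtotal: $75,570.00
Write-off: 11.2 × $170 = $1,904.00
Total: $75,570.00 − $1,904.00 = $73,666.00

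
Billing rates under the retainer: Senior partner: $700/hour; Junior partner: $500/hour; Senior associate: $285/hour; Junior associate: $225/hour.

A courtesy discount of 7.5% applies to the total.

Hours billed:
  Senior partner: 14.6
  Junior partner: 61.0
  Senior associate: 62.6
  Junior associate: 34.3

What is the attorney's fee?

$61,307.61

Senior partner: 14.6 × $700 = $10,220.00
Junior partner: 61.0 × $500 = $30,500.00
Senior associate: 62.6 × $285 = $17,841.00
Junior associate: 34.3 × $225 = $7,717.50
Subtotal: $66,278.50
Less 7.5% discount: −$4,970.89
Total: $66,278.50 − $4,970.89 = $61,307.61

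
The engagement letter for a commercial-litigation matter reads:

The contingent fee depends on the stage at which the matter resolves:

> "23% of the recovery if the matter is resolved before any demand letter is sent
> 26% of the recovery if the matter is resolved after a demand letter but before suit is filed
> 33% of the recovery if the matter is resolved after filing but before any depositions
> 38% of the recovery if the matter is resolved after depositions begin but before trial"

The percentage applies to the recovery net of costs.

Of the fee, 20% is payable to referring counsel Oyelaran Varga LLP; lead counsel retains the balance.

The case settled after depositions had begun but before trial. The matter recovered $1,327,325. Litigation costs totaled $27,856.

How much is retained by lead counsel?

Fee base (net of costs): $1,327,325 − $27,856 = $1,299,469
The matter settled after depositions had begun but before trial, so the 38% rate applies.
$1,299,469 × 38% = $493,798.22
Referral share: 20% of $493,798.22 = $98,759.64; lead counsel retains $493,798.22 − $98,759.64 = $395,038.58.

$395,038.58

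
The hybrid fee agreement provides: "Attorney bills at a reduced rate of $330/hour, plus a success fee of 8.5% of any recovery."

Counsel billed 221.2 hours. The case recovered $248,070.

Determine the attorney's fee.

Hourly: 221.2 × $330 = $72,996.00
Success fee: 8.5% of $248,070 = $21,085.95
Total: $72,996.00 + $21,085.95 = $94,081.95

$94,081.95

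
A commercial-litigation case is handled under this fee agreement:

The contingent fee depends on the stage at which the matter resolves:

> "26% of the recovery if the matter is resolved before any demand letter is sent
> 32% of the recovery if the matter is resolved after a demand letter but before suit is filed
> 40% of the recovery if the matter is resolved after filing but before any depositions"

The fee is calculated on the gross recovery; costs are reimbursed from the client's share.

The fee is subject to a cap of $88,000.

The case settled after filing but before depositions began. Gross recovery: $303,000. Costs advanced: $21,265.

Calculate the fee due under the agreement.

$88,000.00

Fee base is the gross recovery, $303,000; costs are reimbursed separately.
The matter settled after filing but before depositions began, so the 40% rate applies.
$303,000 × 40% = $121,200.00
$121,200.00 exceeds the $88,000 cap, so the fee is capped at $88,000.00.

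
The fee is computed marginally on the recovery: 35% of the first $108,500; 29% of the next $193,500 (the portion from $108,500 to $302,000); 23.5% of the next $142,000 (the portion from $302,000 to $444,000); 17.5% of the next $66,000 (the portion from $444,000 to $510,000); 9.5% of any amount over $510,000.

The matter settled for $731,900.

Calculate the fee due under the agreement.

$160,090.50

First $108,500 at 35% = $37,975.00
Next $193,500 at 29% = $56,115.00
Next $142,000 at 23.5% = $33,370.00
Next $66,000 at 17.5% = $11,550.00
Remaining $221,900 at 9.5% = $21,080.50
Fee: $37,975.00 + $56,115.00 + $33,370.00 + $11,550.00 + $21,080.50 = $160,090.50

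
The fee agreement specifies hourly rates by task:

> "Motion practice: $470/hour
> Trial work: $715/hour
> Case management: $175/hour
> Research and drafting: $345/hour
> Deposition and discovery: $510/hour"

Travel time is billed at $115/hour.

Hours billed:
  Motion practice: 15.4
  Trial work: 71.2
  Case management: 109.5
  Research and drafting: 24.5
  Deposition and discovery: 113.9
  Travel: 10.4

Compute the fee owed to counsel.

$145,046.00

Motion practice: 15.4 × $470 = $7,238.00
Trial work: 71.2 × $715 = $50,908.00
Case management: 109.5 × $175 = $19,162.50
Research and drafting: 24.5 × $345 = $8,452.50
Deposition and discovery: 113.9 × $510 = $58,089.00
Subtotal: $7,238.00 + $50,908.00 + $19,162.50 + $8,452.50 + $58,089.00 = $143,850.00
Travel: 10.4 × $115 = $1,196.00
Total: $143,850.00 + $1,196.00 = $145,046.00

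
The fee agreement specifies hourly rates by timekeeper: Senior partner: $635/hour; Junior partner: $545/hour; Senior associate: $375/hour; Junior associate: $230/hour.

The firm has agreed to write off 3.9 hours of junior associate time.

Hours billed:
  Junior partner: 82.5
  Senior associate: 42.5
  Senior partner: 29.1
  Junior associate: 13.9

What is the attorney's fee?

$81,678.50

Senior partner: 29.1 × $635 = $18,478.50
Junior partner: 82.5 × $545 = $44,962.50
Senior associate: 42.5 × $375 = $15,937.50
Junior associate: 13.9 × $230 = $3,197.00
Subtotal: $82,575.50
Write-off: 3.9 × $230 = $897.00
Total: $82,575.50 − $897.00 = $81,678.50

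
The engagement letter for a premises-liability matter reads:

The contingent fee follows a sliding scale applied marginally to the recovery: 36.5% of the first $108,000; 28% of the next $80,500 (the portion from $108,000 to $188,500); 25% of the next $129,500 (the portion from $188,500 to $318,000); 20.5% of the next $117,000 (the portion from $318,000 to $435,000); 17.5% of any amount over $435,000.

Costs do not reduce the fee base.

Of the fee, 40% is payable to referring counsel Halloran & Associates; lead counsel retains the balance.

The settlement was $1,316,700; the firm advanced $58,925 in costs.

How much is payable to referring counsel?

$109,047.00

Fee base is the gross recovery, $1,316,700; costs are reimbursed separately.
First $108,000 at 36.5% = $39,420.00
Next $80,500 at 28% = $22,540.00
Next $129,500 at 25% = $32,375.00
Next $117,000 at 20.5% = $23,985.00
Remaining $881,700 at 17.5% = $154,297.50
Fee: $39,420.00 + $22,540.00 + $32,375.00 + $23,985.00 + $154,297.50 = $272,617.50
Referral share: 40% of $272,617.50 = $109,047.00; lead counsel retains $272,617.50 − $109,047.00 = $163,570.50.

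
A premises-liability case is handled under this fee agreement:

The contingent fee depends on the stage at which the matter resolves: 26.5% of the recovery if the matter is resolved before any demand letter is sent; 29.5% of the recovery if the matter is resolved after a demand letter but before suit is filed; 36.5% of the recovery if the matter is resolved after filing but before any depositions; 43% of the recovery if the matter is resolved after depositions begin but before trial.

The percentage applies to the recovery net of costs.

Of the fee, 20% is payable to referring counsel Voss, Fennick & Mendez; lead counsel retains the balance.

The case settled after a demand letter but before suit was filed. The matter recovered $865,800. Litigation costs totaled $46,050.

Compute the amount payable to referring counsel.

$48,365.25

Fee base (net of costs): $865,800 − $46,050 = $819,750
The matter settled after a demand letter but before suit was filed, so the 29.5% rate applies.
$819,750 × 29.5% = $241,826.25
Referral share: 20% of $241,826.25 = $48,365.25; lead counsel retains $241,826.25 − $48,365.25 = $193,461.00.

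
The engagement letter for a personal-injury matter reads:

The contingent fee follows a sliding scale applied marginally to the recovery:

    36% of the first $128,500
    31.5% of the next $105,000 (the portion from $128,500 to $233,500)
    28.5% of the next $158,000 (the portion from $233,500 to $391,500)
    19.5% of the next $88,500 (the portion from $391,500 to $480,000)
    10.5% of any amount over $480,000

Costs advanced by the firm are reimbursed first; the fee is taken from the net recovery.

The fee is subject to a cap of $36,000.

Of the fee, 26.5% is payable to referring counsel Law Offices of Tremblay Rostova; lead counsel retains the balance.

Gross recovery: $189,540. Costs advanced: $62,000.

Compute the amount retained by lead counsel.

$26,460.00

Fee base (net of costs): $189,540 − $62,000 = $127,540
First $127,540 at 36% = $45,914.40
$45,914.40 exceeds the $36,000 cap, so the fee is capped at $36,000.00.
Referral share: 26.5% of $36,000.00 = $9,540.00; lead counsel retains $36,000.00 − $9,540.00 = $26,460.00.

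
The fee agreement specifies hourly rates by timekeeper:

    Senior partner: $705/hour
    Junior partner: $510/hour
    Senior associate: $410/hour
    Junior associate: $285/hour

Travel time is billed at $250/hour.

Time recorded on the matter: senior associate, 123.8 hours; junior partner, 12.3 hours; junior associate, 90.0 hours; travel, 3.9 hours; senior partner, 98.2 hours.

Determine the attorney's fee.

Senior partner: 98.2 × $705 = $69,231.00
Junior partner: 12.3 × $510 = $6,273.00
Senior associate: 123.8 × $410 = $50,758.00
Junior associate: 90.0 × $285 = $25,650.00
Subtotal: $69,231.00 + $6,273.00 + $50,758.00 + $25,650.00 = $151,912.00
Travel: 3.9 × $250 = $975.00
Total: $151,912.00 + $975.00 = $152,887.00

$152,887.00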